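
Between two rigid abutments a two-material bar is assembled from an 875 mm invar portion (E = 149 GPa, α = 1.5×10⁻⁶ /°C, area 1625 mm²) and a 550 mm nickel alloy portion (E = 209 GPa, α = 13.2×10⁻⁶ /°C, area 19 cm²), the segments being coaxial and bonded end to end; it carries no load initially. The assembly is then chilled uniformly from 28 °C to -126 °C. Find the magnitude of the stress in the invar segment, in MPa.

σ ≈ 163 MPa (tensile)

If the supports were absent, the total length change would be Σ αᵢΔT Lᵢ = 1.5×10⁻⁶×154×875 + 13.2×10⁻⁶×154×550 = 1.32 mm.
The rigid supports impose zero overall length change; the single axial force P common to all segments must satisfy P Σ Lᵢ/(AᵢEᵢ) = δ_free.
The series flexibility is Σ Lᵢ/(AᵢEᵢ) = 875/(1625×149×10³) + 550/(1900×209×10³) = 4.999×10⁻⁶ mm/N.
Hence P = δ_free / Σ(L/AE) = 1.32/4.999×10⁻⁶ = 264.1 kN (tensile).
σ_{invar} = P / A = 264100 / 1625 = 162.5 MPa.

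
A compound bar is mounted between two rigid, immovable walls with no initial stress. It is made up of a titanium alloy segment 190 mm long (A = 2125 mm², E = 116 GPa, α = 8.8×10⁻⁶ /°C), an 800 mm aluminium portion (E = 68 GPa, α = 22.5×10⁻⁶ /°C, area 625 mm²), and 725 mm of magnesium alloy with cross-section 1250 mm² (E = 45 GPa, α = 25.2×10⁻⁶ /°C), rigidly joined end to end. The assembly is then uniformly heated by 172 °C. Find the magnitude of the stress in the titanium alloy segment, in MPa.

σ ≈ 94.5 MPa (compressive)

Free thermal expansion of the whole bar: Σ αᵢΔT Lᵢ = 8.8×10⁻⁶×172×190 + 22.5×10⁻⁶×172×800 + 25.2×10⁻⁶×172×725 = 6.526 mm.
The rigid supports impose zero overall length change; the single axial force P common to all segments must satisfy P Σ Lᵢ/(AᵢEᵢ) = δ_free.
The series flexibility is Σ Lᵢ/(AᵢEᵢ) = 190/(2125×116×10³) + 800/(625×68×10³) + 725/(1250×45×10³) = 3.248×10⁻⁵ mm/N.
So P = 6.526 / 3.248×10⁻⁵ = 200.9 kN, compressive.
σ_{titanium alloy} = P / A = 200900 / 2125 = 94.54 MPa.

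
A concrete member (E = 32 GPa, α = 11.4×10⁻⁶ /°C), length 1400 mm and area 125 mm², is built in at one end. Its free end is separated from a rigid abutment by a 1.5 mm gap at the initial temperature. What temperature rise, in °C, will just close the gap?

ΔT ≈ 94 °C

Contact occurs when the free expansion equals the gap: αΔT L = 1.5 mm.
ΔT = 1.5 / (11.4×10⁻⁶ × 1400) = 93.98 °C.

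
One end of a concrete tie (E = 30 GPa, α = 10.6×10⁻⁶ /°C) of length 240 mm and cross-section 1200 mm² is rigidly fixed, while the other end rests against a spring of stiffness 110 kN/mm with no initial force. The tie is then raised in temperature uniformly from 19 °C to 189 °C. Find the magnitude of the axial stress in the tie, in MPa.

If the spring were absent the tie would lengthen by αΔT L = 10.6×10⁻⁶ × 170 × 240 = 0.4325 mm.
Let P be the compressive force at the spring. The tie shortens elastically by PL/(AE) and the spring compresses by P/k; together these equal δ_free.
So P = δ_free / [L/(AE) + 1/k] = 0.4325 / [ 240/(1200×30×10³) + 1/(110×10³) ].
P = 0.4325 / 1.576×10⁻⁵ = 27450 N.
σ = P/A = 27450/1200 = 22.87 MPa.

σ ≈ 22.9 MPa (compressive)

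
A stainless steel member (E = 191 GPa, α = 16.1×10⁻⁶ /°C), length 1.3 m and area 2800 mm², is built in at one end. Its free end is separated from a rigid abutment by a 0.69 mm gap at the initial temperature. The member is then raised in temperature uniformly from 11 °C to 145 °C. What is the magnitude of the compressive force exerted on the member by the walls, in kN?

P ≈ 870 kN

Free thermal elongation = αΔT L = 16.1×10⁻⁶ × 134 × 1300 = 2.805 mm.
The gap closes (δ_free > 0.69 mm) and the wall then resists a further 2.805 − 0.69 = 2.115 mm of expansion.
So σ = E(δ_free − g)/L = 191×10³ × 2.115/1300 = 310.7 MPa.
P = σA = 310.7 × 2800 = 869.9 kN.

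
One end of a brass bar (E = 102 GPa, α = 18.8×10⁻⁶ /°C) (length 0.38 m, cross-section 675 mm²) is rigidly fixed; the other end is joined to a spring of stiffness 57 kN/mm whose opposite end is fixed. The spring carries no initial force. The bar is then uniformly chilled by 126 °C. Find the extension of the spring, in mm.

δ ≈ 0.685 mm

If the spring were absent the bar would shorten by αΔT L = 18.8×10⁻⁶ × 126 × 380 = 0.9001 mm.
Let P be the tensile force in the spring. The bar extends elastically by PL/(AE) and the spring stretches by P/k; together these equal δ_free.
So P = δ_free / [L/(AE) + 1/k] = 0.9001 / [ 380/(675×102×10³) + 1/(57×10³) ].
P = 0.9001 / 2.306×10⁻⁵ = 39030 N.
Spring extension = P/k = 39030/(57×10³) = 0.6847 mm.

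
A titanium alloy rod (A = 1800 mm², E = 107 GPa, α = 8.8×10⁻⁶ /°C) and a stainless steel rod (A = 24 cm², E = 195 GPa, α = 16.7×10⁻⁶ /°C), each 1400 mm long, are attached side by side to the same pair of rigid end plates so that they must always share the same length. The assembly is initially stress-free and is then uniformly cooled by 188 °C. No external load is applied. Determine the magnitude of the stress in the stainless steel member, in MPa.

σ ≈ 84.4 MPa (tensile)

Both members must finish at the same length. With the larger α, the stainless steel tends to over-contract; the plates restrain it, putting the stainless steel in tension and the titanium alloy in compression. With no external load the two internal forces are equal and opposite, magnitude P.
Equating the net (thermal + elastic) strains gives |α₁ − α₂|·ΔT = P·[1/(A₁E₁) + 1/(A₂E₂)].
|α₁ − α₂|·ΔT = 7.9×10⁻⁶ × 188 = 0.001485.
1/(A₁E₁) + 1/(A₂E₂) = 1/(1800×107×10³) + 1/(2400×195×10³) = 7.329×10⁻⁹ N⁻¹.
P = 0.001485 / 7.329×10⁻⁹ = 202700 N = 202.7 kN.
σ_{stainless steel} = P/A₂ = 202700/2400 = 84.44 MPa, tensile.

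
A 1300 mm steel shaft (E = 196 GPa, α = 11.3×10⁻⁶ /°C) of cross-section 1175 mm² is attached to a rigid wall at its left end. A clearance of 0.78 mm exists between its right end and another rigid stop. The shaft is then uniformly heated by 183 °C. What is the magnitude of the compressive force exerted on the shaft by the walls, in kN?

P ≈ 338 kN

Unrestrained expansion: δ_free = αΔT L = 11.3×10⁻⁶ × 183 × 1300 = 2.688 mm.
After closing the 0.78 mm clearance, 2.688 − 0.78 = 1.908 mm of expansion remains to be suppressed by the wall.
That suppressed elongation corresponds to σ = E·Δ/L = 196×10³ × 1.908/1300 = 287.7 MPa.
P = σA = 287.7 × 1175 = 338.1 kN.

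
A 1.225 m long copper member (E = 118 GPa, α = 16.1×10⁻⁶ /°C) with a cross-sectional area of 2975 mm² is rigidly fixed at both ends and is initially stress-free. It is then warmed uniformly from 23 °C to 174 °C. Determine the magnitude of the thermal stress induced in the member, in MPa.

With length fixed, the mechanical strain must cancel the thermal strain αΔT = 16.1×10⁻⁶ × 151 = 2431.1×10⁻⁶.
Hence σ = E·αΔT = 118×10³ × 2431.1×10⁻⁶ = 286.9 MPa, compressive.

σ ≈ 287 MPa (compressive)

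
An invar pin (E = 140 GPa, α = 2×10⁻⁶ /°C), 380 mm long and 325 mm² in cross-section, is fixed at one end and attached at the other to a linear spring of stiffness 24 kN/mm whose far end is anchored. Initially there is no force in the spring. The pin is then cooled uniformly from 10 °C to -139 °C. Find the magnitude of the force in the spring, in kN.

P ≈ 2.26 kN

If the spring were absent the pin would shorten by αΔT L = 2×10⁻⁶ × 149 × 380 = 0.1132 mm.
With a force P in the spring, the elastic change of the pin is PL/(AE) and that of the spring is P/k; compatibility requires their sum to equal δ_free.
P [ L/(AE) + 1/k ] = δ_free → P [ 380/(325×140×10³) + 1/(24×10³) ] = 0.1132.
P = 0.1132 / 5.002×10⁻⁵ = 2264 N.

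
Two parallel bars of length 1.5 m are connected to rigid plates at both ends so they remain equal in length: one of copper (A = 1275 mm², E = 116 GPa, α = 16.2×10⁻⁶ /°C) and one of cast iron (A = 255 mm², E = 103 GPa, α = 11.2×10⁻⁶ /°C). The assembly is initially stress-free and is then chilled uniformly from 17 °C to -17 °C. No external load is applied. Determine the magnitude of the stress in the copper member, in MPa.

σ ≈ 2.97 MPa (tensile)

The copper has the larger α, so on cooling it would change length more than the cast iron if both were free. The rigid plates force a common final length, so the copper is put into tension and the cast iron into compression, with equal and opposite forces P (no external load).
Equating the net (thermal + elastic) strains gives |α₁ − α₂|·ΔT = P·[1/(A₁E₁) + 1/(A₂E₂)].
|α₁ − α₂|·ΔT = 5×10⁻⁶ × 34 = 0.00017.
1/(A₁E₁) + 1/(A₂E₂) = 1/(1275×116×10³) + 1/(255×103×10³) = 4.483×10⁻⁸ N⁻¹.
P = 0.00017 / 4.483×10⁻⁸ = 3792 N = 3.792 kN.
σ_{copper} = P/A₁ = 3792/1275 = 2.974 MPa, tensile.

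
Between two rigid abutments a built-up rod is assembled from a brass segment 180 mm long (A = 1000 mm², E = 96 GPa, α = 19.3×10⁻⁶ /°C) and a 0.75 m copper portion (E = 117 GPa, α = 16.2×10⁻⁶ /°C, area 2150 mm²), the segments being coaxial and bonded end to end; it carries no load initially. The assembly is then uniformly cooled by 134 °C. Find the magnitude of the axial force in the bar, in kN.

With the walls removed the bar would change length by δ_free = Σ αᵢΔT Lᵢ = 19.3×10⁻⁶×134×180 + 16.2×10⁻⁶×134×750 = 2.094 mm.
The rigid supports impose zero overall length change; the single axial force P common to all segments must satisfy P Σ Lᵢ/(AᵢEᵢ) = δ_free.
Σ Lᵢ/(AᵢEᵢ) = 180/(1000×96×10³) + 750/(2150×117×10³) = 4.857×10⁻⁶ mm/N.
P = 2.094 / 4.857×10⁻⁶ = 431100 N = 431.1 kN, tensile.

P ≈ 431 kN (tensile)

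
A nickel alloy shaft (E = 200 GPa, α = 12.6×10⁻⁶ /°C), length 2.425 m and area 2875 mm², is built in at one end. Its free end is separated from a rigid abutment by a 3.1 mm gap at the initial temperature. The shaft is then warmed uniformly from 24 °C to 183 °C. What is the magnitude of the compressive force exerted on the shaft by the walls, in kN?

P ≈ 417 kN

Unrestrained expansion: δ_free = αΔT L = 12.6×10⁻⁶ × 159 × 2425 = 4.858 mm.
After closing the 3.1 mm clearance, 4.858 − 3.1 = 1.758 mm of expansion remains to be suppressed by the wall.
Compatibility: PL/(AE) = 1.758 mm, so σ = P/A = E × (1.758/2425) = 145 MPa.
Force on the wall = σA = 145 × 2875 mm² = 416.9 kN.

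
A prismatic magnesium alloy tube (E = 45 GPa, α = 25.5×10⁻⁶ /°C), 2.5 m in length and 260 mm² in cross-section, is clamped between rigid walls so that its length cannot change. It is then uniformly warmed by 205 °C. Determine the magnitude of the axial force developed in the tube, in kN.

P ≈ 61.2 kN (compressive)

With zero net strain, σ = E·αΔT = 45 GPa × 25.5×10⁻⁶ × 205 = 235.2 MPa.
P = AEαΔT = 260 × 45×10³ × 25.5×10⁻⁶ × 205 = 61.16 kN (compressive).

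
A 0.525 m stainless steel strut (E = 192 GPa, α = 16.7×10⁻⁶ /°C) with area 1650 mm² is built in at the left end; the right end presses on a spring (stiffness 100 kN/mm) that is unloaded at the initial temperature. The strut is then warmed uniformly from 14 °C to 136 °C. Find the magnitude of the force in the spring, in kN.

Free thermal expansion: δ_free = αΔT L = 16.7×10⁻⁶ × 122 × 525 = 1.07 mm.
With a force P in the spring, the elastic change of the strut is PL/(AE) and that of the spring is P/k; compatibility requires their sum to equal δ_free.
P [ L/(AE) + 1/k ] = δ_free → P [ 525/(1650×192×10³) + 1/(100×10³) ] = 1.07.
P = 1.07 / 1.166×10⁻⁵ = 91760 N.

P ≈ 91.8 kN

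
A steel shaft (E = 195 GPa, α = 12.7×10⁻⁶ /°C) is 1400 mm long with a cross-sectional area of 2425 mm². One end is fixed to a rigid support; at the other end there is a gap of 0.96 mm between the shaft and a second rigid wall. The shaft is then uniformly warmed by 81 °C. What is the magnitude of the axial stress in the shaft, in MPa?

Unrestrained expansion: δ_free = αΔT L = 12.7×10⁻⁶ × 81 × 1400 = 1.44 mm.
After closing the 0.96 mm clearance, 1.44 − 0.96 = 0.4802 mm of expansion remains to be suppressed by the wall.
That suppressed elongation corresponds to σ = E·Δ/L = 195×10³ × 0.4802/1400 = 66.88 MPa.

σ ≈ 66.9 MPa (compressive)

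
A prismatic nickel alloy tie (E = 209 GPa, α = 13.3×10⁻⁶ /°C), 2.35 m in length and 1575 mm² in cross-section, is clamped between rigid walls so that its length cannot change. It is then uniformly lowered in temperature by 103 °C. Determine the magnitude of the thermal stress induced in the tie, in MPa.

With length fixed, the mechanical strain must cancel the thermal strain αΔT = 13.3×10⁻⁶ × 103 = 1369.9×10⁻⁶.
σ = EαΔT = 209×10³ × 13.3×10⁻⁶ × 103 = 286.3 MPa (tensile; the tie is trying to contract).

σ ≈ 286 MPa (tensile)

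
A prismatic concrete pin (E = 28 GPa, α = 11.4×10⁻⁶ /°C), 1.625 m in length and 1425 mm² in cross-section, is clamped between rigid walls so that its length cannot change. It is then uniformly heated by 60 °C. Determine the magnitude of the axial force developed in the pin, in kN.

P ≈ 27.3 kN (compressive)

Full restraint means ε = 0, so the stress is σ = EαΔT = 28×10³ × 11.4×10⁻⁶ × 60 = 19.15 MPa.
Axial force P = σA = 19.15 × 1425 = 27290 N = 27.29 kN, compressive.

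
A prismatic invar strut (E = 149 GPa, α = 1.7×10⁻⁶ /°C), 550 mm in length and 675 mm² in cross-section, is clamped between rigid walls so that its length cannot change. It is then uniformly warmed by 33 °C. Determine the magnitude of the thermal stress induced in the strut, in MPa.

σ ≈ 8.36 MPa (compressive)

Because both ends are immovable the net strain is zero, and the suppressed thermal strain is αΔT = 1.7×10⁻⁶ × 33 = 56.1×10⁻⁶.
Hence σ = E·αΔT = 149×10³ × 56.1×10⁻⁶ = 8.359 MPa, compressive.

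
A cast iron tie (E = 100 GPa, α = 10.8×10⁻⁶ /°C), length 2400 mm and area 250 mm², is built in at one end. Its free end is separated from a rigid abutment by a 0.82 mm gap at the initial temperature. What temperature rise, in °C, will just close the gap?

Contact occurs when the free expansion equals the gap: αΔT L = 0.82 mm.
So ΔT = g/(αL) = 0.82/(10.8×10⁻⁶ × 2400) = 31.64 °C.

ΔT ≈ 31.6 °C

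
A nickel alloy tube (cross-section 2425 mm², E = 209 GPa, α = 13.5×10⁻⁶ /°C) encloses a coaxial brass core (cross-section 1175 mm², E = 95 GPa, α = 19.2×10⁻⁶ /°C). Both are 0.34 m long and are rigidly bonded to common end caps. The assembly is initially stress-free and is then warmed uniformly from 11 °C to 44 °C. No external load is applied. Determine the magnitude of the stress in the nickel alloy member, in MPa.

σ ≈ 7.1 MPa (tensile)

Both members must finish at the same length. With the larger α, the brass tends to over-expand; the plates restrain it, putting the brass in compression and the nickel alloy in tension. With no external load the two internal forces are equal and opposite, magnitude P.
Equating the net (thermal + elastic) strains gives |α₁ − α₂|·ΔT = P·[1/(A₁E₁) + 1/(A₂E₂)].
|α₁ − α₂|·ΔT = 5.7×10⁻⁶ × 33 = 0.0001881.
1/(A₁E₁) + 1/(A₂E₂) = 1/(2425×209×10³) + 1/(1175×95×10³) = 1.093×10⁻⁸ N⁻¹.
P = 0.0001881 / 1.093×10⁻⁸ = 17210 N = 17.21 kN.
σ_{nickel alloy} = P/A₁ = 17210/2425 = 7.096 MPa, tensile.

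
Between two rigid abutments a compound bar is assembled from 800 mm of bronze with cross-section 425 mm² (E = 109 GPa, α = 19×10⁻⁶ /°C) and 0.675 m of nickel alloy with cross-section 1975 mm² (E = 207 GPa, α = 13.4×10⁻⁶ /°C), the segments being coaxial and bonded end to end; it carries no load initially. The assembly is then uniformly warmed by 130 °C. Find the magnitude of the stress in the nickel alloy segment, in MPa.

Free thermal expansion of the whole bar: Σ αᵢΔT Lᵢ = 19×10⁻⁶×130×800 + 13.4×10⁻⁶×130×675 = 3.152 mm.
The rigid supports impose zero overall length change; the single axial force P common to all segments must satisfy P Σ Lᵢ/(AᵢEᵢ) = δ_free.
Σ Lᵢ/(AᵢEᵢ) = 800/(425×109×10³) + 675/(1975×207×10³) = 1.892×10⁻⁵ mm/N.
Hence P = δ_free / Σ(L/AE) = 3.152/1.892×10⁻⁵ = 166.6 kN (compressive).
σ_{nickel alloy} = P / A = 166600 / 1975 = 84.35 MPa.

σ ≈ 84.3 MPa (compressive)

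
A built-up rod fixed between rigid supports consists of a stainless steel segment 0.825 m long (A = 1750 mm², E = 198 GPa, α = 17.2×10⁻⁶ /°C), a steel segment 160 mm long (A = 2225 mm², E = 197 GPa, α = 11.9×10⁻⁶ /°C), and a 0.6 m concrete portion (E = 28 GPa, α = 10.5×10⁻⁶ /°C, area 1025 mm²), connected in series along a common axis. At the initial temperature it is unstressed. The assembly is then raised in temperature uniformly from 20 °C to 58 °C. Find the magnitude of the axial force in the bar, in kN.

P ≈ 36 kN (compressive)

If the supports were absent, the total length change would be Σ αᵢΔT Lᵢ = 17.2×10⁻⁶×38×825 + 11.9×10⁻⁶×38×160 + 10.5×10⁻⁶×38×600 = 0.851 mm.
Since the ends are fixed, an axial force P builds up, equal in every segment, with P · Σ Lᵢ/(AᵢEᵢ) = δ_free.
Σ Lᵢ/(AᵢEᵢ) = 825/(1750×198×10³) + 160/(2225×197×10³) + 600/(1025×28×10³) = 2.365×10⁻⁵ mm/N.
Hence P = δ_free / Σ(L/AE) = 0.851/2.365×10⁻⁵ = 35.98 kN (compressive).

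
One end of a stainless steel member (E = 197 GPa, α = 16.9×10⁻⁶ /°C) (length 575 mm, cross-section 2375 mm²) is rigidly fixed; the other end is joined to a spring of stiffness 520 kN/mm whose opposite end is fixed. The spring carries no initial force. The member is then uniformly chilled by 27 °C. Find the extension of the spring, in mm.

δ ≈ 0.16 mm

Free thermal contraction: δ_free = αΔT L = 16.9×10⁻⁶ × 27 × 575 = 0.2624 mm.
With a force P in the spring, the elastic change of the member is PL/(AE) and that of the spring is P/k; compatibility requires their sum to equal δ_free.
So P = δ_free / [L/(AE) + 1/k] = 0.2624 / [ 575/(2375×197×10³) + 1/(520×10³) ].
P = 0.2624 / 3.152×10⁻⁶ = 83240 N.
Spring extension = P/k = 83240/(520×10³) = 0.1601 mm.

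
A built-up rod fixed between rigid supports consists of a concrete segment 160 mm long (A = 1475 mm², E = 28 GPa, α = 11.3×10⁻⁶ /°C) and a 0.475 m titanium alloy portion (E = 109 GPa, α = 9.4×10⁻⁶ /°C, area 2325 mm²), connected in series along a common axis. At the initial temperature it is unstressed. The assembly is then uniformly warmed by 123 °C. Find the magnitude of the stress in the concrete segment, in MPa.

With the walls removed the bar would change length by δ_free = Σ αᵢΔT Lᵢ = 11.3×10⁻⁶×123×160 + 9.4×10⁻⁶×123×475 = 0.7716 mm.
The walls prevent any net length change, so an axial force P (same in every segment) develops. Compatibility: P · Σ Lᵢ/(AᵢEᵢ) = δ_free.
Σ Lᵢ/(AᵢEᵢ) = 160/(1475×28×10³) + 475/(2325×109×10³) = 5.748×10⁻⁶ mm/N.
P = 0.7716 / 5.748×10⁻⁶ = 134200 N = 134.2 kN, compressive.
σ_{concrete} = P / A = 134200 / 1475 = 91 MPa.

σ ≈ 91 MPa (compressive)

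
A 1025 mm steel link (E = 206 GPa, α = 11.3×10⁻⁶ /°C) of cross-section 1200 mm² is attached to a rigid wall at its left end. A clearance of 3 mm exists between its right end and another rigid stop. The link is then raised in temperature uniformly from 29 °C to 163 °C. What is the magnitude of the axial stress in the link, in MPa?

σ ≈ 0 MPa

If the wall were absent the link would grow by αΔT L = 11.3×10⁻⁶ × 134 × 1025 = 1.552 mm.
Since δ_free = 1.55 mm is less than the 3 mm gap, the link never touches the wall. No axial force develops.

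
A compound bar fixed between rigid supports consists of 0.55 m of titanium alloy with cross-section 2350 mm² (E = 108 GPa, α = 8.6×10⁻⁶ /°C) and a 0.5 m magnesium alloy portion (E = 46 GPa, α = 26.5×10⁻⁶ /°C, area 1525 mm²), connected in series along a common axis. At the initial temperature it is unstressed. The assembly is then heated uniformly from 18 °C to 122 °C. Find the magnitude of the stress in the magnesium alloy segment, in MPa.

σ ≈ 132 MPa (compressive)

Free thermal expansion of the whole bar: Σ αᵢΔT Lᵢ = 8.6×10⁻⁶×104×550 + 26.5×10⁻⁶×104×500 = 1.87 mm.
The rigid supports impose zero overall length change; the single axial force P common to all segments must satisfy P Σ Lᵢ/(AᵢEᵢ) = δ_free.
The series flexibility is Σ Lᵢ/(AᵢEᵢ) = 550/(2350×108×10³) + 500/(1525×46×10³) = 9.295×10⁻⁶ mm/N.
Hence P = δ_free / Σ(L/AE) = 1.87/9.295×10⁻⁶ = 201.2 kN (compressive).
σ_{magnesium alloy} = P / A = 201200 / 1525 = 131.9 MPa.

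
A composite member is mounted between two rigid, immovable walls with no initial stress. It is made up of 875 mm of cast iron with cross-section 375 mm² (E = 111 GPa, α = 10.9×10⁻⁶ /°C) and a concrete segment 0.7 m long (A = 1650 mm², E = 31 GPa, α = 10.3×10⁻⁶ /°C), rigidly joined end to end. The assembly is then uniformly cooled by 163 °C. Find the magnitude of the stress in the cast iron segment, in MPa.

With the walls removed the bar would change length by δ_free = Σ αᵢΔT Lᵢ = 10.9×10⁻⁶×163×875 + 10.3×10⁻⁶×163×700 = 2.73 mm.
The walls prevent any net length change, so an axial force P (same in every segment) develops. Compatibility: P · Σ Lᵢ/(AᵢEᵢ) = δ_free.
Σ Lᵢ/(AᵢEᵢ) = 875/(375×111×10³) + 700/(1650×31×10³) = 3.471×10⁻⁵ mm/N.
So P = 2.73 / 3.471×10⁻⁵ = 78.66 kN, tensile.
σ_{cast iron} = P / A = 78660 / 375 = 209.7 MPa.

σ ≈ 210 MPa (tensile)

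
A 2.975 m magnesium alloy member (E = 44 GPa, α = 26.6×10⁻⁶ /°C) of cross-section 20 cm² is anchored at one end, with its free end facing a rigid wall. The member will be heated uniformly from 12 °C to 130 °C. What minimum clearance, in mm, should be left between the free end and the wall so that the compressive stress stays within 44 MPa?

With no wall the member would lengthen by αΔT L = 26.6×10⁻⁶ × 118 × 2975 = 9.338 mm.
At the allowable stress the elastic shortening the wall may impose is σL/E = 44 × 2975 / (44×10³) = 2.975 mm.
So the gap has to take up the difference, g_min = δ_free − σL/E = 9.338 − 2.975 = 6.363 mm.

g ≈ 6.36 mm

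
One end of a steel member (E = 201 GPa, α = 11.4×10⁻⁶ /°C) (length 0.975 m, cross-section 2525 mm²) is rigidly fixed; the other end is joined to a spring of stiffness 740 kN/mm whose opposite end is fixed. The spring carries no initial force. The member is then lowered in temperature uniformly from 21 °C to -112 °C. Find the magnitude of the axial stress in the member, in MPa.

The unrestrained thermal change is αΔT L = 11.4×10⁻⁶ × 133 × 975 = 1.478 mm.
With a force P in the spring, the elastic change of the member is PL/(AE) and that of the spring is P/k; compatibility requires their sum to equal δ_free.
P [ L/(AE) + 1/k ] = δ_free → P [ 975/(2525×201×10³) + 1/(740×10³) ] = 1.478.
P = 1.478 / 3.272×10⁻⁶ = 451700 N.
σ = P/A = 451700/2525 = 178.9 MPa.

σ ≈ 179 MPa (tensile)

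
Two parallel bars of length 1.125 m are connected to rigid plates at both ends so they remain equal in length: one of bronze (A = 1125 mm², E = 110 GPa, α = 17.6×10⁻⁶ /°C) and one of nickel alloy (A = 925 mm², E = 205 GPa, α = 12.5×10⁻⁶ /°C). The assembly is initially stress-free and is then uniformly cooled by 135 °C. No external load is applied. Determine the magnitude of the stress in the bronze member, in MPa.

Both members must finish at the same length. With the larger α, the bronze tends to over-contract; the plates restrain it, putting the bronze in tension and the nickel alloy in compression. With no external load the two internal forces are equal and opposite, magnitude P.
Equating the net (thermal + elastic) strains gives |α₁ − α₂|·ΔT = P·[1/(A₁E₁) + 1/(A₂E₂)].
|α₁ − α₂|·ΔT = 5.1×10⁻⁶ × 135 = 0.0006885.
1/(A₁E₁) + 1/(A₂E₂) = 1/(1125×110×10³) + 1/(925×205×10³) = 1.335×10⁻⁸ N⁻¹.
P = 0.0006885 / 1.335×10⁻⁸ = 51560 N = 51.56 kN.
σ_{bronze} = P/A₁ = 51560/1125 = 45.83 MPa, tensile.

σ ≈ 45.8 MPa (tensile)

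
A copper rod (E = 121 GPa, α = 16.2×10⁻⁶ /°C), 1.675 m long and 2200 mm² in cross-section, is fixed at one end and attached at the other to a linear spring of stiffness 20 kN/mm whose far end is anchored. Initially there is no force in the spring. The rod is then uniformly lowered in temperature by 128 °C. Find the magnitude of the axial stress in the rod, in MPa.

The unrestrained thermal change is αΔT L = 16.2×10⁻⁶ × 128 × 1675 = 3.473 mm.
With a force P in the spring, the elastic change of the rod is PL/(AE) and that of the spring is P/k; compatibility requires their sum to equal δ_free.
P [ L/(AE) + 1/k ] = δ_free → P [ 1675/(2200×121×10³) + 1/(20×10³) ] = 3.473.
P = 3.473 / 5.629×10⁻⁵ = 61700 N.
σ = P/A = 61700/2200 = 28.05 MPa.

σ ≈ 28 MPa (tensile)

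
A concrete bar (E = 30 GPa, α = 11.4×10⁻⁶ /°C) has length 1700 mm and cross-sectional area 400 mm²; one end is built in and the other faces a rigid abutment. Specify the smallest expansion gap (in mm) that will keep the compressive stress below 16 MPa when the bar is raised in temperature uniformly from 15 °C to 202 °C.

Free expansion if unrestrained: δ_free = αΔT L = 11.4×10⁻⁶ × 187 × 1700 = 3.624 mm.
At the allowable stress the elastic shortening the wall may impose is σL/E = 16 × 1700 / (30×10³) = 0.9067 mm.
The gap must absorb the remainder: g_min = 3.624 − 0.9067 = 2.717 mm.

g ≈ 2.72 mm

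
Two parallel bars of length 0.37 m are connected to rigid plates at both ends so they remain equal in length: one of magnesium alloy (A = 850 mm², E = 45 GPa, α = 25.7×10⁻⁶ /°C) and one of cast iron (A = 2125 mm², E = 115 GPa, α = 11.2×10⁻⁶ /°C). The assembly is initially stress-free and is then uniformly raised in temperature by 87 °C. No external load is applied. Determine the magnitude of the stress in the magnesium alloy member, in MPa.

Both members must finish at the same length. With the larger α, the magnesium alloy tends to over-expand; the plates restrain it, putting the magnesium alloy in compression and the cast iron in tension. With no external load the two internal forces are equal and opposite, magnitude P.
Equating the net (thermal + elastic) strains gives |α₁ − α₂|·ΔT = P·[1/(A₁E₁) + 1/(A₂E₂)].
|α₁ − α₂|·ΔT = 14.5×10⁻⁶ × 87 = 0.001262.
1/(A₁E₁) + 1/(A₂E₂) = 1/(850×45×10³) + 1/(2125×115×10³) = 3.024×10⁻⁸ N⁻¹.
P = 0.001262 / 3.024×10⁻⁸ = 41720 N = 41.72 kN.
σ_{magnesium alloy} = P/A₁ = 41720/850 = 49.08 MPa, compressive.

σ ≈ 49.1 MPa (compressive)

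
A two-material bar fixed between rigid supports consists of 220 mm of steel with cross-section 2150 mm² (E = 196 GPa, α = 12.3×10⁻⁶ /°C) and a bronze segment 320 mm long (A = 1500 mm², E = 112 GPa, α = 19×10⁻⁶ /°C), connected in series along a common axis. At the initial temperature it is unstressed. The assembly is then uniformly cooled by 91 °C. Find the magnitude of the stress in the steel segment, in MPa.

σ ≈ 153 MPa (tensile)

With the walls removed the bar would change length by δ_free = Σ αᵢΔT Lᵢ = 12.3×10⁻⁶×91×220 + 19×10⁻⁶×91×320 = 0.7995 mm.
The walls prevent any net length change, so an axial force P (same in every segment) develops. Compatibility: P · Σ Lᵢ/(AᵢEᵢ) = δ_free.
Σ Lᵢ/(AᵢEᵢ) = 220/(2150×196×10³) + 320/(1500×112×10³) = 2.427×10⁻⁶ mm/N.
P = 0.7995 / 2.427×10⁻⁶ = 329500 N = 329.5 kN, tensile.
σ_{steel} = P / A = 329500 / 2150 = 153.2 MPa.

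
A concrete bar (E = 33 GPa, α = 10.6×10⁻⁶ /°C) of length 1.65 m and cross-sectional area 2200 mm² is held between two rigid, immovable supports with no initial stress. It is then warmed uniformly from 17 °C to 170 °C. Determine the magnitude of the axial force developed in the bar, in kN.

The ends cannot move, so σ = EαΔT = 33×10³ × 10.6×10⁻⁶ × 153 = 53.52 MPa.
Axial force P = σA = 53.52 × 2200 = 117700 N = 117.7 kN, compressive.

P ≈ 118 kN (compressive)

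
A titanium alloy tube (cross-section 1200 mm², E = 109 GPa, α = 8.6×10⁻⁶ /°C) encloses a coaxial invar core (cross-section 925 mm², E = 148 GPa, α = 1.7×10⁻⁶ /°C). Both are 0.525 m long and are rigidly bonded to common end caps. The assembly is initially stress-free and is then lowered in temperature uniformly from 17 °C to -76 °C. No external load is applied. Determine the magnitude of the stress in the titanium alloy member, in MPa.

Equilibrium of a rigid end plate with no external load gives equal and opposite internal forces ±P in the two members. Since α_{titanium alloy} > α_{invar}, cooling drives the titanium alloy into tension and the invar into compression.
Equating the net (thermal + elastic) strains gives |α₁ − α₂|·ΔT = P·[1/(A₁E₁) + 1/(A₂E₂)].
|α₁ − α₂|·ΔT = 6.9×10⁻⁶ × 93 = 0.0006417.
1/(A₁E₁) + 1/(A₂E₂) = 1/(1200×109×10³) + 1/(925×148×10³) = 1.495×10⁻⁸ N⁻¹.
So P = 0.0006417 / 1.495×10⁻⁸ = 42.92 kN.
σ_{titanium alloy} = P/A₁ = 42920/1200 = 35.77 MPa, tensile.

σ ≈ 35.8 MPa (tensile)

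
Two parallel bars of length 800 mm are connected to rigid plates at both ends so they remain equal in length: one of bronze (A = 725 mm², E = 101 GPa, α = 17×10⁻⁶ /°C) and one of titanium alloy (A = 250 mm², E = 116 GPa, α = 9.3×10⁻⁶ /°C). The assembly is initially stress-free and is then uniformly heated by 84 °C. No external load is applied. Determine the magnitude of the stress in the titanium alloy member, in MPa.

σ ≈ 53.7 MPa (tensile)

Equilibrium of a rigid end plate with no external load gives equal and opposite internal forces ±P in the two members. Since α_{bronze} > α_{titanium alloy}, heating drives the bronze into compression and the titanium alloy into tension.
Equating the net (thermal + elastic) strains gives |α₁ − α₂|·ΔT = P·[1/(A₁E₁) + 1/(A₂E₂)].
|α₁ − α₂|·ΔT = 7.7×10⁻⁶ × 84 = 0.0006468.
1/(A₁E₁) + 1/(A₂E₂) = 1/(725×101×10³) + 1/(250×116×10³) = 4.814×10⁻⁸ N⁻¹.
P = 0.0006468 / 4.814×10⁻⁸ = 13440 N = 13.44 kN.
σ_{titanium alloy} = P/A₂ = 13440/250 = 53.74 MPa, tensile.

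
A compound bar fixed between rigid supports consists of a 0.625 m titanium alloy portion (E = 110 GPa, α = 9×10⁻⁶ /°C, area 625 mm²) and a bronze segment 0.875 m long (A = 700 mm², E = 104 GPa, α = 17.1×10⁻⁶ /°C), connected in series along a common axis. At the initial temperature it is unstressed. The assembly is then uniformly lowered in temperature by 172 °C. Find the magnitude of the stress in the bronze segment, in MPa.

With the walls removed the bar would change length by δ_free = Σ αᵢΔT Lᵢ = 9×10⁻⁶×172×625 + 17.1×10⁻⁶×172×875 = 3.541 mm.
The rigid supports impose zero overall length change; the single axial force P common to all segments must satisfy P Σ Lᵢ/(AᵢEᵢ) = δ_free.
The series flexibility is Σ Lᵢ/(AᵢEᵢ) = 625/(625×110×10³) + 875/(700×104×10³) = 2.111×10⁻⁵ mm/N.
P = 3.541 / 2.111×10⁻⁵ = 167700 N = 167.7 kN, tensile.
σ_{bronze} = P / A = 167700 / 700 = 239.6 MPa.

σ ≈ 240 MPa (tensile)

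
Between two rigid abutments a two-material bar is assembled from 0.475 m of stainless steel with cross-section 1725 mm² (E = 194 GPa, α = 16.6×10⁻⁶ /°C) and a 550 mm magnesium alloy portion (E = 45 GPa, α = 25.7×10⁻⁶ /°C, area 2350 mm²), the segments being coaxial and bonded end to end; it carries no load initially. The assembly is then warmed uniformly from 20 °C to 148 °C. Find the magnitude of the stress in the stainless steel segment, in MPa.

Free thermal expansion of the whole bar: Σ αᵢΔT Lᵢ = 16.6×10⁻⁶×128×475 + 25.7×10⁻⁶×128×550 = 2.819 mm.
The walls prevent any net length change, so an axial force P (same in every segment) develops. Compatibility: P · Σ Lᵢ/(AᵢEᵢ) = δ_free.
The series flexibility is Σ Lᵢ/(AᵢEᵢ) = 475/(1725×194×10³) + 550/(2350×45×10³) = 6.62×10⁻⁶ mm/N.
P = 2.819 / 6.62×10⁻⁶ = 425700 N = 425.7 kN, compressive.
σ_{stainless steel} = P / A = 425700 / 1725 = 246.8 MPa.

σ ≈ 247 MPa (compressive)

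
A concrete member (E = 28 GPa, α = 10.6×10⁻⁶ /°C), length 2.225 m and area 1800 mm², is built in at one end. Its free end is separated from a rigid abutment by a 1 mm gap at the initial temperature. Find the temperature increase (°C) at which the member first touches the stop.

Contact occurs when the free expansion equals the gap: αΔT L = 1 mm.
So ΔT = g/(αL) = 1/(10.6×10⁻⁶ × 2225) = 42.4 °C.

ΔT ≈ 42.4 °C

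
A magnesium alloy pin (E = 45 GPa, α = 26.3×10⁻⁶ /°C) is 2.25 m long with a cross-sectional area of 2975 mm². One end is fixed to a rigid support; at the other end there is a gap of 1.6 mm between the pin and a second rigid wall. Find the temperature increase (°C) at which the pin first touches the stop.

ΔT ≈ 27 °C

Contact occurs when the free expansion equals the gap: αΔT L = 1.6 mm.
ΔT = 1.6 / (26.3×10⁻⁶ × 2250) = 27.04 °C.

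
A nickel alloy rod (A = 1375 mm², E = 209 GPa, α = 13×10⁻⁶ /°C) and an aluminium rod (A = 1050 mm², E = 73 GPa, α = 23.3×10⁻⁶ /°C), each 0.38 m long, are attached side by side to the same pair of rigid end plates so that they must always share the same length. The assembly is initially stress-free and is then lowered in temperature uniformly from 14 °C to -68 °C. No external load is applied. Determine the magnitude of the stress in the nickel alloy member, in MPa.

σ ≈ 37.2 MPa (compressive)

Both members must finish at the same length. With the larger α, the aluminium tends to over-contract; the plates restrain it, putting the aluminium in tension and the nickel alloy in compression. With no external load the two internal forces are equal and opposite, magnitude P.
Setting the final lengths equal and cancelling L: (α₁ − α₂)ΔT = P/(A₁E₁) + P/(A₂E₂).
|α₁ − α₂|·ΔT = 10.3×10⁻⁶ × 82 = 0.0008446.
1/(A₁E₁) + 1/(A₂E₂) = 1/(1375×209×10³) + 1/(1050×73×10³) = 1.653×10⁻⁸ N⁻¹.
So P = 0.0008446 / 1.653×10⁻⁸ = 51.11 kN.
σ_{nickel alloy} = P/A₁ = 51110/1375 = 37.17 MPa, compressive.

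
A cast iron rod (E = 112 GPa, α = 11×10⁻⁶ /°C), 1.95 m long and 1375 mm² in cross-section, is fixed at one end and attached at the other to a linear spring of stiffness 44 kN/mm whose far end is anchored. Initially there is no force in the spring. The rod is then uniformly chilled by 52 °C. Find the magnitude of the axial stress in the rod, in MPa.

σ ≈ 22.9 MPa (tensile)

If the spring were absent the rod would shorten by αΔT L = 11×10⁻⁶ × 52 × 1950 = 1.115 mm.
With a force P in the spring, the elastic change of the rod is PL/(AE) and that of the spring is P/k; compatibility requires their sum to equal δ_free.
P [ L/(AE) + 1/k ] = δ_free → P [ 1950/(1375×112×10³) + 1/(44×10³) ] = 1.115.
P = 1.115 / 3.539×10⁻⁵ = 31520 N.
σ = P/A = 31520/1375 = 22.92 MPa.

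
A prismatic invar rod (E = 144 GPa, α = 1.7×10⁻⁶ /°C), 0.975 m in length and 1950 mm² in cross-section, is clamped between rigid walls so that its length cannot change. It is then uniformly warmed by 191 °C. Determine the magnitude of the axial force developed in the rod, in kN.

With zero net strain, σ = E·αΔT = 144 GPa × 1.7×10⁻⁶ × 191 = 46.76 MPa.
P = AEαΔT = 1950 × 144×10³ × 1.7×10⁻⁶ × 191 = 91.18 kN (compressive).

P ≈ 91.2 kN (compressive)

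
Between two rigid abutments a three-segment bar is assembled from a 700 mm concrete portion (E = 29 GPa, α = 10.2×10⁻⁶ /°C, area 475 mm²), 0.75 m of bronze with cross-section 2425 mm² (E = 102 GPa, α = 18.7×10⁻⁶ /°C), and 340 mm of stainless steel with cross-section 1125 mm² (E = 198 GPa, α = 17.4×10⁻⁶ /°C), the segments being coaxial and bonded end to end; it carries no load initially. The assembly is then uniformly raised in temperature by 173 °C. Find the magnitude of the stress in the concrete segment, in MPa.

σ ≈ 178 MPa (compressive)

If the supports were absent, the total length change would be Σ αᵢΔT Lᵢ = 10.2×10⁻⁶×173×700 + 18.7×10⁻⁶×173×750 + 17.4×10⁻⁶×173×340 = 4.685 mm.
Since the ends are fixed, an axial force P builds up, equal in every segment, with P · Σ Lᵢ/(AᵢEᵢ) = δ_free.
Σ Lᵢ/(AᵢEᵢ) = 700/(475×29×10³) + 750/(2425×102×10³) + 340/(1125×198×10³) = 5.538×10⁻⁵ mm/N.
P = 4.685 / 5.538×10⁻⁵ = 84600 N = 84.6 kN, compressive.
σ_{concrete} = P / A = 84600 / 475 = 178.1 MPa.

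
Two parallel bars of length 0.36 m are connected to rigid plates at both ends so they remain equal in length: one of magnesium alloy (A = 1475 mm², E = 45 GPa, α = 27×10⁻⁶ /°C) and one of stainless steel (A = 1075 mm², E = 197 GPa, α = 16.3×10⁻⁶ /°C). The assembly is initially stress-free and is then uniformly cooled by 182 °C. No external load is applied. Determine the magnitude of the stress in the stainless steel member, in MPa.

The magnesium alloy has the larger α, so on cooling it would change length more than the stainless steel if both were free. The rigid plates force a common final length, so the magnesium alloy is put into tension and the stainless steel into compression, with equal and opposite forces P (no external load).
Compatibility of the two members (thermal + elastic change equal): (α₁ − α₂)ΔT = P·[1/(A₁E₁) + 1/(A₂E₂)].
|α₁ − α₂|·ΔT = 10.7×10⁻⁶ × 182 = 0.001947.
1/(A₁E₁) + 1/(A₂E₂) = 1/(1475×45×10³) + 1/(1075×197×10³) = 1.979×10⁻⁸ N⁻¹.
P = 0.001947 / 1.979×10⁻⁸ = 98410 N = 98.41 kN.
σ_{stainless steel} = P/A₂ = 98410/1075 = 91.55 MPa, compressive.

σ ≈ 91.5 MPa (compressive)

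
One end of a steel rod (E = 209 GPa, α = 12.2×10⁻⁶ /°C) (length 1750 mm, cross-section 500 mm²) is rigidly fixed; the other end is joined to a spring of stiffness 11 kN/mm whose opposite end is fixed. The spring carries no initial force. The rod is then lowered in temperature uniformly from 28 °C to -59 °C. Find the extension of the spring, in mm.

δ ≈ 1.57 mm

The unrestrained thermal change is αΔT L = 12.2×10⁻⁶ × 87 × 1750 = 1.857 mm.
Let P be the tensile force in the spring. The rod extends elastically by PL/(AE) and the spring stretches by P/k; together these equal δ_free.
P [ L/(AE) + 1/k ] = δ_free → P [ 1750/(500×209×10³) + 1/(11×10³) ] = 1.857.
P = 1.857 / 0.0001077 = 17250 N.
Spring extension = P/k = 17250/(11×10³) = 1.569 mm.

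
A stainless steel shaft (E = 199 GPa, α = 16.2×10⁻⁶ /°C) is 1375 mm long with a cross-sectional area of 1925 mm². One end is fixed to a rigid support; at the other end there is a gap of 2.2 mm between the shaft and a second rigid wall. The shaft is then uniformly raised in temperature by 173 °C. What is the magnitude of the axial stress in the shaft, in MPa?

If the wall were absent the shaft would grow by αΔT L = 16.2×10⁻⁶ × 173 × 1375 = 3.854 mm.
This exceeds the 2.2 mm gap, so the wall pushes back. The portion of expansion that must be recovered elastically is δ_free − gap = 3.854 − 2.2 = 1.654 mm.
Compatibility: PL/(AE) = 1.654 mm, so σ = P/A = E × (1.654/1375) = 239.3 MPa.

σ ≈ 239 MPa (compressive)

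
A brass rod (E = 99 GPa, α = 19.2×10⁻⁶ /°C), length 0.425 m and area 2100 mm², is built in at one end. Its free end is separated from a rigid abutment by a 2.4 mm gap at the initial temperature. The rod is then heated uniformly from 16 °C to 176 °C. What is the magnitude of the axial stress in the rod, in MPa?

If the wall were absent the rod would grow by αΔT L = 19.2×10⁻⁶ × 160 × 425 = 1.306 mm.
Since δ_free = 1.31 mm is less than the 2.4 mm gap, the rod never touches the wall. No axial force develops.

σ ≈ 0 MPa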